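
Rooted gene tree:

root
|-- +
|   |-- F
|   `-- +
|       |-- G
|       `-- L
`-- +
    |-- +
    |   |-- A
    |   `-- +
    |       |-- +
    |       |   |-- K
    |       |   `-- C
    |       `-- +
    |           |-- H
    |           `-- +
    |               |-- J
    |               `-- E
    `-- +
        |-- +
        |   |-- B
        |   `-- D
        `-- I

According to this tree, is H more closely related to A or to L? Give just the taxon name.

The MRCA of H and A subtends (A,((K,C),(H,(J,E)))) (6 taxa).
The MRCA of H and L is the root, subtending the entire tree (12 taxa).
The first is nested inside the second, so H shares a more recent common ancestor with A.

A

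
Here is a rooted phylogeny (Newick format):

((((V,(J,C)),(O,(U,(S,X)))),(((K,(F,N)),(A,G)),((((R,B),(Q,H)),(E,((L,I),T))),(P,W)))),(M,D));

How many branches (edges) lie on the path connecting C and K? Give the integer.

8

The MRCA of C and K is the node subtending (((V,(J,C)),(O,(U,(S,X)))),(((K,(F,N)),(A,G)),((((R,B),(Q,H)),(E,((L,I),T))),(P,W)))).
From C up to that node: 4 branches. From K up to the same node: 4 branches. Total: 4 + 4 = 8.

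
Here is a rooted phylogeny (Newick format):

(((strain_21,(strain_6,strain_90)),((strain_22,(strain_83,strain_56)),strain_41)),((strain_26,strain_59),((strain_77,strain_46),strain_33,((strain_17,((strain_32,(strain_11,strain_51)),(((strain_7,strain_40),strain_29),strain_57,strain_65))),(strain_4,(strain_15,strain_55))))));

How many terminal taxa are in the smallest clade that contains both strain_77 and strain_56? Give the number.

24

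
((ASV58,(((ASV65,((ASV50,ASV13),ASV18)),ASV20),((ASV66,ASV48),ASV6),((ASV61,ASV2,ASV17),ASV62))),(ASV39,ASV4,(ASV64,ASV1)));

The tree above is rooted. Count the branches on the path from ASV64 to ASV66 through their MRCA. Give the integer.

8

The MRCA of ASV64 and ASV66 is the root of the tree.
From ASV64 up to that node: 3 branches. From ASV66 up to the same node: 5 branches. Total: 3 + 5 = 8.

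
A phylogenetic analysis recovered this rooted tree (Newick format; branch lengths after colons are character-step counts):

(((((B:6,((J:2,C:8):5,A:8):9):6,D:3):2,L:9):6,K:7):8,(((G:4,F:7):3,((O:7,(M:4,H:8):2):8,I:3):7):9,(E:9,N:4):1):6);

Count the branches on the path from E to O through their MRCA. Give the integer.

The MRCA of E and O is the node subtending (((G,F),((O,(M,H)),I)),(E,N)).
From E up to that node: 2 branches. From O up to the same node: 4 branches. Total: 2 + 4 = 6.

6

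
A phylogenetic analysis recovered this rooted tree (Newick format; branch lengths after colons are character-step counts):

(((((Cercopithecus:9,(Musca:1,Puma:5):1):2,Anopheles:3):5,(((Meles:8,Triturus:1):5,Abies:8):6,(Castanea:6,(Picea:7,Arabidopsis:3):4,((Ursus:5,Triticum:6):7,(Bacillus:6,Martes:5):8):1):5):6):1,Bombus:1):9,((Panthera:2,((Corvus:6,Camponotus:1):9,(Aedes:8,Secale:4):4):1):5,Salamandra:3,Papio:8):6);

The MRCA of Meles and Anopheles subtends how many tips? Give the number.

The MRCA of Meles and Anopheles is the node subtending (((Cercopithecus,(Musca,Puma)),Anopheles),(((Meles,Triturus),Abies),(Castanea,(Picea,Arabidopsis),((Ursus,Triticum),(Bacillus,Martes))))).
That clade contains 14 terminal taxa: Abies, Anopheles, Arabidopsis, Bacillus, Castanea, Cercopithecus, Martes, Meles, Musca, Picea, Puma, Triticum, Triturus, Ursus.

14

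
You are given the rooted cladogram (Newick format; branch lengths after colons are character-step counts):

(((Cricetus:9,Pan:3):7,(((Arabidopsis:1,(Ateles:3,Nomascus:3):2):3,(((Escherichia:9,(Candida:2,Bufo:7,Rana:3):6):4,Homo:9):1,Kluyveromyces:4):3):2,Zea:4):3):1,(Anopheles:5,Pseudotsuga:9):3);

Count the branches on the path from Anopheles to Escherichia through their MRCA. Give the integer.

The MRCA of Anopheles and Escherichia is the root of the tree.
From Anopheles up to that node: 2 branches. From Escherichia up to the same node: 7 branches. Total: 2 + 7 = 9.

9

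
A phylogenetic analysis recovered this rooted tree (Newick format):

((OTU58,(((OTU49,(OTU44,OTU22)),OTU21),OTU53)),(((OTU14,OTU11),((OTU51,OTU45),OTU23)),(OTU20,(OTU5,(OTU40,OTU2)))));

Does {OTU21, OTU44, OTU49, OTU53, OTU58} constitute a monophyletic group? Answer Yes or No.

No

The MRCA of the listed taxa subtends (OTU58,(((OTU49,(OTU44,OTU22)),OTU21),OTU53)).
That clade also contains OTU22, which is not in the proposed group, so the group is not monophyletic.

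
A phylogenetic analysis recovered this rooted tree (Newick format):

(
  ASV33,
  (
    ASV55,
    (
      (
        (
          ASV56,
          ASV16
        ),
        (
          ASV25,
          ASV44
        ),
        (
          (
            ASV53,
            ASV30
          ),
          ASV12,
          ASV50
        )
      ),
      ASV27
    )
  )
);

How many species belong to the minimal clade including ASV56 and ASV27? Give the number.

The MRCA of ASV56 and ASV27 is the node subtending (((ASV56,ASV16),(ASV25,ASV44),((ASV53,ASV30),ASV12,ASV50)),ASV27).
That clade contains 9 terminal taxa: ASV12, ASV16, ASV25, ASV27, ASV30, ASV44, ASV50, ASV53, ASV56.

9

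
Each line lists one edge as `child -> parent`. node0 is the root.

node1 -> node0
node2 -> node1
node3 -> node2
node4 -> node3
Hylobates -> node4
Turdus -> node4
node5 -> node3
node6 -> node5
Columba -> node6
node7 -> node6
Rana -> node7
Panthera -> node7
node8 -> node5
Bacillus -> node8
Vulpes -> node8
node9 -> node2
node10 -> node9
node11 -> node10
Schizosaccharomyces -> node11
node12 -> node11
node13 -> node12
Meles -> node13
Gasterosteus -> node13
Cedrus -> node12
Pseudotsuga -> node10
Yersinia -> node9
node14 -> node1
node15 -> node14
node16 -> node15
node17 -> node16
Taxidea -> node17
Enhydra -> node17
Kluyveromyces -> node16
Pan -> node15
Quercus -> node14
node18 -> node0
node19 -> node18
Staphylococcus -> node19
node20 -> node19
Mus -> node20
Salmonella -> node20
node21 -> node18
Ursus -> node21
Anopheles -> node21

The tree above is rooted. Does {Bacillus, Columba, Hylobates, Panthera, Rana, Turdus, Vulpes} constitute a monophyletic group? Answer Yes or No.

The most recent common ancestor of these taxa subtends ((Hylobates,Turdus),((Columba,(Rana,Panthera)),(Bacillus,Vulpes))).
That clade has exactly 7 tips — every listed taxon and nothing else — so the group is monophyletic.

Yes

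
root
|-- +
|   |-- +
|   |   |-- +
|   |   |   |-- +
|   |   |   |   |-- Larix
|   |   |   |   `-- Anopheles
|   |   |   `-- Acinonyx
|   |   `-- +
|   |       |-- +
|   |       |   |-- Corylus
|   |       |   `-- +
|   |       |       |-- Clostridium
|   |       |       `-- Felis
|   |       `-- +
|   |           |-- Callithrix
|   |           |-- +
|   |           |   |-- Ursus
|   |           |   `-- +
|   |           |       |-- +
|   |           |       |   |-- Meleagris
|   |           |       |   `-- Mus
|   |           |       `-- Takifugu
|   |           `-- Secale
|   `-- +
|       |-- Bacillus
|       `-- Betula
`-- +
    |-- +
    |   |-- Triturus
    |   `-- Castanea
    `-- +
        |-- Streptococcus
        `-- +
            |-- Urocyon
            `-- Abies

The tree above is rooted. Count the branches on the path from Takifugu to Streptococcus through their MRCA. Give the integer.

10

The MRCA of Takifugu and Streptococcus is the root of the tree.
From Takifugu up to that node: 7 branches. From Streptococcus up to the same node: 3 branches. Total: 7 + 3 = 10.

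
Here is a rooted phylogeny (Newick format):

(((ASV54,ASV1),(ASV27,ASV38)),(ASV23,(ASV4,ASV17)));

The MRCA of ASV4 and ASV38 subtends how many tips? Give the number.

7

The MRCA of ASV4 and ASV38 is the root, so the clade is the entire tree.
That clade contains 7 terminal taxa: ASV1, ASV17, ASV23, ASV27, ASV38, ASV4, ASV54.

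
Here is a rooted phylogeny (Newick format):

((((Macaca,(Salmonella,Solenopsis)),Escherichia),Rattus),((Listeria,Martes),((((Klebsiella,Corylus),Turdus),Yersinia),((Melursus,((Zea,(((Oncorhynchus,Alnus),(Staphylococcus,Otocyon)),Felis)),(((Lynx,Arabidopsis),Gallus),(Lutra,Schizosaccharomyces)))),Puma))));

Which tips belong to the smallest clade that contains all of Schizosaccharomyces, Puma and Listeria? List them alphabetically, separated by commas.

Alnus, Arabidopsis, Corylus, Felis, Gallus, Klebsiella, Listeria, Lutra, Lynx, Martes, Melursus, Oncorhynchus, Otocyon, Puma, Schizosaccharomyces, Staphylococcus, Turdus, Yersinia, Zea

Tracing Schizosaccharomyces: it sits inside (Lutra,Schizosaccharomyces).
Tracing Puma: it sits inside ((Melursus,((Zea,(((Oncorhynchus,Alnus),(Staphylococcus,Otocyon)),Felis)),(((Lynx,Arabidopsis),Gallus),(Lutra,Schizosaccharomyces)))),Puma).
Tracing Listeria: it sits inside (Listeria,Martes).
The smallest clade enclosing all 3 is ((Listeria,Martes),((((Klebsiella,Corylus),Turdus),Yersinia),((Melursus,((Zea,(((Oncorhynchus,Alnus),(Staphylococcus,Otocyon)),Felis)),(((Lynx,Arabidopsis),Gallus),(Lutra,Schizosaccharomyces)))),Puma))); the answer is its 19 terminal taxa in alphabetical order.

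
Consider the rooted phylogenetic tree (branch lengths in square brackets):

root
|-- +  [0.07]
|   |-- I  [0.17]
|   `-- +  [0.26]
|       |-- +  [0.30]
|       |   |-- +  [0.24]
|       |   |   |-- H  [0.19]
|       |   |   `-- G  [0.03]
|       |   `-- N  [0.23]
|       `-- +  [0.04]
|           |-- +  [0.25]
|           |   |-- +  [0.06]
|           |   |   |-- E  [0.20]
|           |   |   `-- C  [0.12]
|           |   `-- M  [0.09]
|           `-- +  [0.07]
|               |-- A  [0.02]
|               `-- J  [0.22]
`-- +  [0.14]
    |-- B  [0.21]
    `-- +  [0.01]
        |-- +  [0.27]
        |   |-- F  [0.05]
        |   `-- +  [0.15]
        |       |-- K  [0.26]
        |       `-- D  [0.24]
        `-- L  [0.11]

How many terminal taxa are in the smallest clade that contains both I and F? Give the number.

14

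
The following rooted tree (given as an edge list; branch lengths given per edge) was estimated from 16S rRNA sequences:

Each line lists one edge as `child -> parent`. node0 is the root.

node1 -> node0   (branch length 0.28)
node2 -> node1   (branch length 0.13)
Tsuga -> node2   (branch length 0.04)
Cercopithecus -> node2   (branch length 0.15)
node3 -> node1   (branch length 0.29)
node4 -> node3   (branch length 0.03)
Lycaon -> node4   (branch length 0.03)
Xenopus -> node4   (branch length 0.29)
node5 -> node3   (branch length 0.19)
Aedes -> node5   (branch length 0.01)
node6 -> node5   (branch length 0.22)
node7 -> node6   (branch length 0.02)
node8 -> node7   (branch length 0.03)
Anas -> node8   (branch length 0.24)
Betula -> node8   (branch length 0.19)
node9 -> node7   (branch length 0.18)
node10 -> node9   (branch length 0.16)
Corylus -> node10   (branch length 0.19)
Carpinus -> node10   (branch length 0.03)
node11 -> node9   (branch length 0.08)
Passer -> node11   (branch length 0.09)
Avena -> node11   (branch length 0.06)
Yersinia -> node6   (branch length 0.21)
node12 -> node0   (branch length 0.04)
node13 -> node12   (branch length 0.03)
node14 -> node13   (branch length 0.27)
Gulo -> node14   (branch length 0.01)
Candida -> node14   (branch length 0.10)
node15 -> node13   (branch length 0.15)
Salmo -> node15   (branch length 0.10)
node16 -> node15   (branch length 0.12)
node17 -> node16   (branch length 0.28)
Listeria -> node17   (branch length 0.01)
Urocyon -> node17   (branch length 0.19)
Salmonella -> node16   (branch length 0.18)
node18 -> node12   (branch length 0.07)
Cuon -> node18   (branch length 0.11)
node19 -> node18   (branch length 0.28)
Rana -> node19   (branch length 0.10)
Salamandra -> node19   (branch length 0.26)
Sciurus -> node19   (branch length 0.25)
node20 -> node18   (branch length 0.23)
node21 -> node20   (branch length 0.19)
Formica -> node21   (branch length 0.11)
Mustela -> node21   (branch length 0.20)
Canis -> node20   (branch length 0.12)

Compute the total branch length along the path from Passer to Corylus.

0.52

The path runs Passer → … → MRCA → … → Corylus; the MRCA is the node subtending ((Corylus,Carpinus),(Passer,Avena)).
Branch lengths along that path: 0.09 + 0.08 + 0.16 + 0.19 = 0.52.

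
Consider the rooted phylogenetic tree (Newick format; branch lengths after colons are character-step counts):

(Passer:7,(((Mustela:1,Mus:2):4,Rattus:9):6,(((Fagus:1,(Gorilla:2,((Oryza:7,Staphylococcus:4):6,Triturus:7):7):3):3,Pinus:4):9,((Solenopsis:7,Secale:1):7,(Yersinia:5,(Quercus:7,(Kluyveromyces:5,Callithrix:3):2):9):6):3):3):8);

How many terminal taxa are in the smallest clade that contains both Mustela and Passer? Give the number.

16

The MRCA of Mustela and Passer is the root, so the clade is the entire tree.
That clade contains 16 terminal taxa: Callithrix, Fagus, Gorilla, Kluyveromyces, Mus, Mustela, Oryza, Passer, Pinus, Quercus, Rattus, Secale, Solenopsis, Staphylococcus, Triturus, Yersinia.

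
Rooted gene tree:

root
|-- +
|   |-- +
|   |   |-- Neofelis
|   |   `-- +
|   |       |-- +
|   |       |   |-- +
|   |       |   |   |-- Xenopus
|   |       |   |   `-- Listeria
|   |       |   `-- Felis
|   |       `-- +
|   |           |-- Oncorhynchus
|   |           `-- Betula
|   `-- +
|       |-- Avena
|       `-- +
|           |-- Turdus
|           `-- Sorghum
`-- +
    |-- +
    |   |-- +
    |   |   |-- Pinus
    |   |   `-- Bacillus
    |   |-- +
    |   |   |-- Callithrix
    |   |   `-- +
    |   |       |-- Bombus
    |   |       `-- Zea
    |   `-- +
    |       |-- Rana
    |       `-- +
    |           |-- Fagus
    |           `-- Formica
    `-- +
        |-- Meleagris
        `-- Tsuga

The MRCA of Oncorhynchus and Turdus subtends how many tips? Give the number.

The MRCA of Oncorhynchus and Turdus is the node subtending ((Neofelis,(((Xenopus,Listeria),Felis),(Oncorhynchus,Betula))),(Avena,(Turdus,Sorghum))).
That clade contains 9 terminal taxa: Avena, Betula, Felis, Listeria, Neofelis, Oncorhynchus, Sorghum, Turdus, Xenopus.

9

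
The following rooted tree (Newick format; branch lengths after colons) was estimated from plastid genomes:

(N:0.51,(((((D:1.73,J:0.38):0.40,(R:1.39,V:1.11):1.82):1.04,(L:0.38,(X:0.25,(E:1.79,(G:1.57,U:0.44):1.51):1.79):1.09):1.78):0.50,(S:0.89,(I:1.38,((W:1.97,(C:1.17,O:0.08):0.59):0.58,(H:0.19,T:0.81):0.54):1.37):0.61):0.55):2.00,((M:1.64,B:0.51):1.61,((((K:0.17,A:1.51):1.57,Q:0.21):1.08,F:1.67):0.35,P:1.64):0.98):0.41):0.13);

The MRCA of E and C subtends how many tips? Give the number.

The MRCA of E and C is the node subtending ((((D,J),(R,V)),(L,(X,(E,(G,U))))),(S,(I,((W,(C,O)),(H,T))))).
That clade contains 16 terminal taxa: C, D, E, G, H, I, J, L, O, R, S, T, U, V, W, X.

16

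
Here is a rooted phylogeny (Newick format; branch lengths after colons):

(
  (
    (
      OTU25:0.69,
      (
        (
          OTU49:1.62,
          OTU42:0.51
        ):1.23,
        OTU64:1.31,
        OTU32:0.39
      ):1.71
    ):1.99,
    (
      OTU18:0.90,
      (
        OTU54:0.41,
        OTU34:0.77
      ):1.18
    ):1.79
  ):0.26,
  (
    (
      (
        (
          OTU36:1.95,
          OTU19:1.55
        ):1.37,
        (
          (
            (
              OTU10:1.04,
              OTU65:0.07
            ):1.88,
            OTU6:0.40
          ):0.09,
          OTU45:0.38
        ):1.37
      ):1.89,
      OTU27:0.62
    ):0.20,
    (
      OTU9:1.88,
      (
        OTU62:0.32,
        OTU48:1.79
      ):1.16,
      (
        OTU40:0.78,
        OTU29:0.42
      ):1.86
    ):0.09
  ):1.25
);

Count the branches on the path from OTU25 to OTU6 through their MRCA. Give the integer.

9

The MRCA of OTU25 and OTU6 is the root of the tree.
From OTU25 up to that node: 3 branches. From OTU6 up to the same node: 6 branches. Total: 3 + 6 = 9.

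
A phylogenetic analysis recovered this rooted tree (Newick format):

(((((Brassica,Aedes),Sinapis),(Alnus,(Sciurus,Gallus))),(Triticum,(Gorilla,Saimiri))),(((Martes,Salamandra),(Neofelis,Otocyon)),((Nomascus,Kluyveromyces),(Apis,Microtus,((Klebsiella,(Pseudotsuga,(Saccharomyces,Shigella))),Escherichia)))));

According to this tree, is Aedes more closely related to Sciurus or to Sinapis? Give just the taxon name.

Sinapis

The MRCA of Aedes and Sinapis subtends ((Brassica,Aedes),Sinapis) (3 taxa).
The MRCA of Aedes and Sciurus subtends (((Brassica,Aedes),Sinapis),(Alnus,(Sciurus,Gallus))) (6 taxa).
The first is nested inside the second, so Aedes shares a more recent common ancestor with Sinapis.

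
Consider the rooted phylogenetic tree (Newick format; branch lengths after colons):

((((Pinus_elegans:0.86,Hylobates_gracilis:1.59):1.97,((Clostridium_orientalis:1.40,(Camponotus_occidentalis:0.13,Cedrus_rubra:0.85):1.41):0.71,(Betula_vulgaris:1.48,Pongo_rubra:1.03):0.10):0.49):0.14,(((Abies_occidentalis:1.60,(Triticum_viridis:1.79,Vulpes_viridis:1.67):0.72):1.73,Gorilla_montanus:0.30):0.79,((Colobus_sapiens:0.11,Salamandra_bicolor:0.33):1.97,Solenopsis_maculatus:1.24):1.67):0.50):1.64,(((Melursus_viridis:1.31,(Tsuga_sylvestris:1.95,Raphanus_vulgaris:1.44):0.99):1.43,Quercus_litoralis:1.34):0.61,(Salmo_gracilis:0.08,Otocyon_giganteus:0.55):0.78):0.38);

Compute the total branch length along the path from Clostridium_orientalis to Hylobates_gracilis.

The path runs Clostridium_orientalis → … → MRCA → … → Hylobates_gracilis; the MRCA is the node subtending ((Pinus_elegans,Hylobates_gracilis),((Clostridium_orientalis,(Camponotus_occidentalis,Cedrus_rubra)),(Betula_vulgaris,Pongo_rubra))).
Branch lengths along that path: 1.40 + 0.71 + 0.49 + 1.97 + 1.59 = 6.16.

6.16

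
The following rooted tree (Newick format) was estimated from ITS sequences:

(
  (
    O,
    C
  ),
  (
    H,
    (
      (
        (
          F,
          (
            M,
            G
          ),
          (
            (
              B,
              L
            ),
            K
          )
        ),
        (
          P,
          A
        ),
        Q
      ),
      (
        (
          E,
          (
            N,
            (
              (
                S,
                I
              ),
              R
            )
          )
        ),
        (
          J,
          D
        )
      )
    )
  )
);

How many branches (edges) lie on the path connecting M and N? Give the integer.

8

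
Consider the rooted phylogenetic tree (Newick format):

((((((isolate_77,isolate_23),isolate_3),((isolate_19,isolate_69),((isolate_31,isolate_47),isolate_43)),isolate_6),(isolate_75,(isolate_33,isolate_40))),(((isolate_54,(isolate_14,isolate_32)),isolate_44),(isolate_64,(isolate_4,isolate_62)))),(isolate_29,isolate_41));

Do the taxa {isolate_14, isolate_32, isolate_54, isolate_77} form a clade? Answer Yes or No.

The MRCA of the listed taxa subtends (((((isolate_77,isolate_23),isolate_3),((isolate_19,isolate_69),((isolate_31,isolate_47),isolate_43)),isolate_6),(isolate_75,(isolate_33,isolate_40))),(((isolate_54,(isolate_14,isolate_32)),isolate_44),(isolate_64,(isolate_4,isolate_62)))).
That clade also contains isolate_19, isolate_23, isolate_3, isolate_31, isolate_33, isolate_4, isolate_40, isolate_43, isolate_44, isolate_47, isolate_6, isolate_62, isolate_64, isolate_69, isolate_75, which are not in the proposed group, so the group is not monophyletic.

No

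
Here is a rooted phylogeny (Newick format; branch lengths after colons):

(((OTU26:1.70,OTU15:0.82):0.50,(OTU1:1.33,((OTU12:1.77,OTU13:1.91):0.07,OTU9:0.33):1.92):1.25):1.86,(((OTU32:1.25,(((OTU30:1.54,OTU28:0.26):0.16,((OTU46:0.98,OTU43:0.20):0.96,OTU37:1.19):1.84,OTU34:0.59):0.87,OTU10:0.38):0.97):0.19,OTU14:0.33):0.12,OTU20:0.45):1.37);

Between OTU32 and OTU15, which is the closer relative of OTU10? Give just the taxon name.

OTU32

The MRCA of OTU10 and OTU32 subtends (OTU32,(((OTU30,OTU28),((OTU46,OTU43),OTU37),OTU34),OTU10)) (8 taxa).
The MRCA of OTU10 and OTU15 is the root, subtending the entire tree (16 taxa).
The first is nested inside the second, so OTU10 shares a more recent common ancestor with OTU32.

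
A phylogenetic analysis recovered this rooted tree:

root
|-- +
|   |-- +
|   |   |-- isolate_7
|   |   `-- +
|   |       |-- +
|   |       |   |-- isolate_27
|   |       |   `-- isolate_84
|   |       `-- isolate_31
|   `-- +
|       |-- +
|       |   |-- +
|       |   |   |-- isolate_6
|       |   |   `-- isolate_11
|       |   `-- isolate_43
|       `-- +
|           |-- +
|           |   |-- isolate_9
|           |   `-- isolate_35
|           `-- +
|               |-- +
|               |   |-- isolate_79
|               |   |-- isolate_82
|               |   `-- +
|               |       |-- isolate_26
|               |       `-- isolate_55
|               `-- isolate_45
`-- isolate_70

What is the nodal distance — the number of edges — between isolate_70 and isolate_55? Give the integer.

8

The MRCA of isolate_70 and isolate_55 is the root of the tree.
From isolate_70 up to that node: 1 branch. From isolate_55 up to the same node: 7 branches. Total: 1 + 7 = 8.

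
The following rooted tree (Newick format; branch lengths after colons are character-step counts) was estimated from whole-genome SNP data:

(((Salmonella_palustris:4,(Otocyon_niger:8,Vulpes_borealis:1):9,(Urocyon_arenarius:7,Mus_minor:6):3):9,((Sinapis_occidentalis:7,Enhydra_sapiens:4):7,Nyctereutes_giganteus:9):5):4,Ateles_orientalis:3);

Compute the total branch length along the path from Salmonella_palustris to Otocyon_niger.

The path runs Salmonella_palustris → … → MRCA → … → Otocyon_niger; the MRCA is the node subtending (Salmonella_palustris,(Otocyon_niger,Vulpes_borealis),(Urocyon_arenarius,Mus_minor)).
Branch lengths along that path: 4 + 9 + 8 = 21.

21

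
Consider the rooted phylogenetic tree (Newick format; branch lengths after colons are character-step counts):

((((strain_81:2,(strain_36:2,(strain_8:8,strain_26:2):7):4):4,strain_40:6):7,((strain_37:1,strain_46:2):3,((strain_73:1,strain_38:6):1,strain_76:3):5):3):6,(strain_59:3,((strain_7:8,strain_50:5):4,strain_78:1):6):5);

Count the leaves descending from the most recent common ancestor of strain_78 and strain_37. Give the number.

The MRCA of strain_78 and strain_37 is the root, so the clade is the entire tree.
That clade contains 14 terminal taxa: strain_26, strain_36, strain_37, strain_38, strain_40, strain_46, strain_50, strain_59, strain_7, strain_73, strain_76, strain_78, strain_8, strain_81.

14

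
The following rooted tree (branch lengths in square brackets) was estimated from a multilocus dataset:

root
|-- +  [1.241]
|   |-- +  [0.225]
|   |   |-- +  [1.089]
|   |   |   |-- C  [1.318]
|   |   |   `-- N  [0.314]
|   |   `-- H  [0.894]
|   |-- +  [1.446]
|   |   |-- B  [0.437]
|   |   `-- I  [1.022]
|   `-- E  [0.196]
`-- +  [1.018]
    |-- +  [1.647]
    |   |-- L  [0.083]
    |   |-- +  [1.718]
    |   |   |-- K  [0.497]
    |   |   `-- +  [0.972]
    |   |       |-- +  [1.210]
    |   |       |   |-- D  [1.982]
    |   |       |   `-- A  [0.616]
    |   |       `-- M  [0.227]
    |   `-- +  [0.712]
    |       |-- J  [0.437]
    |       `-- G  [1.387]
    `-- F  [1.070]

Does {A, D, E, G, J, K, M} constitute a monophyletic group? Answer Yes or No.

No

The MRCA of the listed taxa is the root, so the smallest clade containing them is the whole tree.
That clade also contains B, C, F, H, I, L, N, which are not in the proposed group, so the group is not monophyletic.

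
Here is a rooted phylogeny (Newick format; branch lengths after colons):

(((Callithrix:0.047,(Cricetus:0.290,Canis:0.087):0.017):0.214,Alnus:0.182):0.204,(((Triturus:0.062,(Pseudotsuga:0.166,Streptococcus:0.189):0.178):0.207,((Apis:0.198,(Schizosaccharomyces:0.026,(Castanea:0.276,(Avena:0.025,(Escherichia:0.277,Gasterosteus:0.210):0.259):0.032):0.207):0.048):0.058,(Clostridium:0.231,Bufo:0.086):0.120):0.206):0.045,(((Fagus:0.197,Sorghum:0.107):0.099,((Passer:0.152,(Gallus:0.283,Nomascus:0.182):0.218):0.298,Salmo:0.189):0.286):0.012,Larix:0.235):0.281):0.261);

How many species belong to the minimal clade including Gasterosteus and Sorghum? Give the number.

18

The MRCA of Gasterosteus and Sorghum is the node subtending (((Triturus,(Pseudotsuga,Streptococcus)),((Apis,(Schizosaccharomyces,(Castanea,(Avena,(Escherichia,Gasterosteus))))),(Clostridium,Bufo))),(((Fagus,Sorghum),((Passer,(Gallus,Nomascus)),Salmo)),Larix)).
That clade contains 18 terminal taxa: Apis, Avena, Bufo, Castanea, Clostridium, Escherichia, Fagus, Gallus, Gasterosteus, Larix, Nomascus, Passer, Pseudotsuga, Salmo, Schizosaccharomyces, Sorghum, Streptococcus, Triturus.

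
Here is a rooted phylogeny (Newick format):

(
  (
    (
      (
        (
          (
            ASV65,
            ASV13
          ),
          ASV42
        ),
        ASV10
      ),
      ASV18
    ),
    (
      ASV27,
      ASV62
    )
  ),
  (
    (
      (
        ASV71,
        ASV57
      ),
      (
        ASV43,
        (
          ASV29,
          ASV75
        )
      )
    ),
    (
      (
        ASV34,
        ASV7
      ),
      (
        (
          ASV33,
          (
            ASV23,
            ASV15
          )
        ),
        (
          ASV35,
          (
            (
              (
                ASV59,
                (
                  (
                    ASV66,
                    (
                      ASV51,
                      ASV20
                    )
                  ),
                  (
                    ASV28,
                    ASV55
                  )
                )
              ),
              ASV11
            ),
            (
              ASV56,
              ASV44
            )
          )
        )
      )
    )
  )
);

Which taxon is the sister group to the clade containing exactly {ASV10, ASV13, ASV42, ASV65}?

ASV18

The clade containing exactly {ASV10, ASV13, ASV42, ASV65} attaches to the tree at the node subtending ((((ASV65,ASV13),ASV42),ASV10),ASV18).
The other lineage descending from that same node — the sister group — is the single tip ASV18.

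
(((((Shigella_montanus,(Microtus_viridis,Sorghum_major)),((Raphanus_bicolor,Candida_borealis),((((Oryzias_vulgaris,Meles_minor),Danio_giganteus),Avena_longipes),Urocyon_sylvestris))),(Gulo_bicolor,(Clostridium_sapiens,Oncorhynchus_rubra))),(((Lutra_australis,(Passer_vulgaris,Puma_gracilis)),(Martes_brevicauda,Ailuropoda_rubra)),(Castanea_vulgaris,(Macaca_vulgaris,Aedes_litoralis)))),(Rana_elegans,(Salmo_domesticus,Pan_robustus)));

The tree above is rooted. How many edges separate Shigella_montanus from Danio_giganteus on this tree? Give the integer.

7

The MRCA of Shigella_montanus and Danio_giganteus is the node subtending ((Shigella_montanus,(Microtus_viridis,Sorghum_major)),((Raphanus_bicolor,Candida_borealis),((((Oryzias_vulgaris,Meles_minor),Danio_giganteus),Avena_longipes),Urocyon_sylvestris))).
From Shigella_montanus up to that node: 2 branches. From Danio_giganteus up to the same node: 5 branches. Total: 2 + 5 = 7.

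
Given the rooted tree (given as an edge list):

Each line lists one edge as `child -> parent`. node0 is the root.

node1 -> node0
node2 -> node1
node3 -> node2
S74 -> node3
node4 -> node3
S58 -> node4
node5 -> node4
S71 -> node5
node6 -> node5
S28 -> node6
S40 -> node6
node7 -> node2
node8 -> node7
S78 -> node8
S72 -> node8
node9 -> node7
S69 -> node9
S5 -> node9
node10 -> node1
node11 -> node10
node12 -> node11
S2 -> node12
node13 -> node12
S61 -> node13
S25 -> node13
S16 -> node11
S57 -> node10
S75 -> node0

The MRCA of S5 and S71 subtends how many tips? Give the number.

The MRCA of S5 and S71 is the node subtending ((S74,(S58,(S71,(S28,S40)))),((S78,S72),(S69,S5))).
That clade contains 9 terminal taxa: S28, S40, S5, S58, S69, S71, S72, S74, S78.

9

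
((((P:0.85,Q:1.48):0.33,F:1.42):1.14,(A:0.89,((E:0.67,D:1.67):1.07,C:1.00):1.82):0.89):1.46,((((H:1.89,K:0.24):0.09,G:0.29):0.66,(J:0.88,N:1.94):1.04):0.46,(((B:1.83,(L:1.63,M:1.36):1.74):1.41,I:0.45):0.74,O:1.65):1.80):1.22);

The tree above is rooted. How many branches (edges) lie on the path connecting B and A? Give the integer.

The MRCA of B and A is the root of the tree.
From B up to that node: 5 branches. From A up to the same node: 3 branches. Total: 5 + 3 = 8.

8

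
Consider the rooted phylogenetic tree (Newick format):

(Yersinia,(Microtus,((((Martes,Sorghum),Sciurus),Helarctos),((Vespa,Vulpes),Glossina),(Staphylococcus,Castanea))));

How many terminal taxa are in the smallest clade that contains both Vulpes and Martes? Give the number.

9

The MRCA of Vulpes and Martes is the node subtending ((((Martes,Sorghum),Sciurus),Helarctos),((Vespa,Vulpes),Glossina),(Staphylococcus,Castanea)).
That clade contains 9 terminal taxa: Castanea, Glossina, Helarctos, Martes, Sciurus, Sorghum, Staphylococcus, Vespa, Vulpes.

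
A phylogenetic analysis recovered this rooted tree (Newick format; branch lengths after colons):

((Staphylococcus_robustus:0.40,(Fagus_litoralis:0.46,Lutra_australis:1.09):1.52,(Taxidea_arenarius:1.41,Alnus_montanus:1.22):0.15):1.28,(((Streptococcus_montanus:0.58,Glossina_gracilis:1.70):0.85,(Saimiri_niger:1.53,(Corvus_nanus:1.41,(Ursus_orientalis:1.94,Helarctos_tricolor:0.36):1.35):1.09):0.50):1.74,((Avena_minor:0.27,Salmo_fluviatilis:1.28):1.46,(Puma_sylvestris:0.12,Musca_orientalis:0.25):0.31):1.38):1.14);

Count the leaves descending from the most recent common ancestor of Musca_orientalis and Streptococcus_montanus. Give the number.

The MRCA of Musca_orientalis and Streptococcus_montanus is the node subtending (((Streptococcus_montanus,Glossina_gracilis),(Saimiri_niger,(Corvus_nanus,(Ursus_orientalis,Helarctos_tricolor)))),((Avena_minor,Salmo_fluviatilis),(Puma_sylvestris,Musca_orientalis))).
That clade contains 10 terminal taxa: Avena_minor, Corvus_nanus, Glossina_gracilis, Helarctos_tricolor, Musca_orientalis, Puma_sylvestris, Saimiri_niger, Salmo_fluviatilis, Streptococcus_montanus, Ursus_orientalis.

10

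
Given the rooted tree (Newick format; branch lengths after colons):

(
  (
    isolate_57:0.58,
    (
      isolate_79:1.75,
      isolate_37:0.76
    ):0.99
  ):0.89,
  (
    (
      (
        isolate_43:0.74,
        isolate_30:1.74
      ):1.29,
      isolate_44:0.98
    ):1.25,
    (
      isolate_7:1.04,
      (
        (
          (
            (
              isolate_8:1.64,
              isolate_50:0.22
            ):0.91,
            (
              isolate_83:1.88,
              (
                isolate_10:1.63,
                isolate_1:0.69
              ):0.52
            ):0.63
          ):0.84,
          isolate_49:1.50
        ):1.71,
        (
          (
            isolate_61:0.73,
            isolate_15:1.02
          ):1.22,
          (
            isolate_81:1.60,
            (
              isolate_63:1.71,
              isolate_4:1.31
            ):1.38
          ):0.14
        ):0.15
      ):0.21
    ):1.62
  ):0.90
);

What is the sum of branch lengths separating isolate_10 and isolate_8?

5.33

The path runs isolate_10 → … → MRCA → … → isolate_8; the MRCA is the node subtending ((isolate_8,isolate_50),(isolate_83,(isolate_10,isolate_1))).
Branch lengths along that path: 1.63 + 0.52 + 0.63 + 0.91 + 1.64 = 5.33.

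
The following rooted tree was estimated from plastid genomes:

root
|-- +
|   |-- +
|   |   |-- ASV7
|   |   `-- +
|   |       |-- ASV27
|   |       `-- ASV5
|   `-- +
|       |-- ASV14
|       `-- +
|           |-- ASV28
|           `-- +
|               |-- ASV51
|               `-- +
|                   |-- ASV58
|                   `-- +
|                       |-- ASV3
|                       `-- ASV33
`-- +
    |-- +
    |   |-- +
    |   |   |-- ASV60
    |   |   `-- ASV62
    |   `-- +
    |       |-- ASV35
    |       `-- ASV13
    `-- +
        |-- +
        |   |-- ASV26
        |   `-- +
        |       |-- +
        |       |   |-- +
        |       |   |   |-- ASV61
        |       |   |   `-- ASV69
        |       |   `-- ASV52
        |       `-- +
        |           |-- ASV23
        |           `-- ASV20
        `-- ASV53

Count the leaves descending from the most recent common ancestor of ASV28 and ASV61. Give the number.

20

The MRCA of ASV28 and ASV61 is the root, so the clade is the entire tree.
That clade contains 20 terminal taxa: ASV13, ASV14, ASV20, ASV23, ASV26, ASV27, ASV28, ASV3, ASV33, ASV35, ASV5, ASV51, ASV52, ASV53, ASV58, ASV60, ASV61, ASV62, ASV69, ASV7.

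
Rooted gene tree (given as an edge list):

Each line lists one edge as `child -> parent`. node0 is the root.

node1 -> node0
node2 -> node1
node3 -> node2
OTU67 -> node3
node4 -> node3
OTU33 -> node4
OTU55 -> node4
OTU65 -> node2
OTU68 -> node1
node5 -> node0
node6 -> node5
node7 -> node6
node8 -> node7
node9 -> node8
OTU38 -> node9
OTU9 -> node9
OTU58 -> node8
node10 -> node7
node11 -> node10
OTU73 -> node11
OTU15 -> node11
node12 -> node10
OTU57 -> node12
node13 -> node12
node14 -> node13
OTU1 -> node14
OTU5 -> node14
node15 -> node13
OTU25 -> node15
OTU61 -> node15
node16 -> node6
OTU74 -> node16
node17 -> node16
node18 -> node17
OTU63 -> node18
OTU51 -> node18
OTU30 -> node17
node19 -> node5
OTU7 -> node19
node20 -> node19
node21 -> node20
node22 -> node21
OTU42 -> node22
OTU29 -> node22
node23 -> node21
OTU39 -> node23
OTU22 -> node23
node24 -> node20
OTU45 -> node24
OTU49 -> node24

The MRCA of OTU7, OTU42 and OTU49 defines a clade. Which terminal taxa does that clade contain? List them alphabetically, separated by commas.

OTU22, OTU29, OTU39, OTU42, OTU45, OTU49, OTU7

Tracing OTU7: it sits inside (OTU7,(((OTU42,OTU29),(OTU39,OTU22)),(OTU45,OTU49))).
Tracing OTU42: it sits inside (OTU42,OTU29).
Tracing OTU49: it sits inside (OTU45,OTU49).
The smallest clade enclosing all 3 is (OTU7,(((OTU42,OTU29),(OTU39,OTU22)),(OTU45,OTU49))); the answer is its 7 terminal taxa in alphabetical order.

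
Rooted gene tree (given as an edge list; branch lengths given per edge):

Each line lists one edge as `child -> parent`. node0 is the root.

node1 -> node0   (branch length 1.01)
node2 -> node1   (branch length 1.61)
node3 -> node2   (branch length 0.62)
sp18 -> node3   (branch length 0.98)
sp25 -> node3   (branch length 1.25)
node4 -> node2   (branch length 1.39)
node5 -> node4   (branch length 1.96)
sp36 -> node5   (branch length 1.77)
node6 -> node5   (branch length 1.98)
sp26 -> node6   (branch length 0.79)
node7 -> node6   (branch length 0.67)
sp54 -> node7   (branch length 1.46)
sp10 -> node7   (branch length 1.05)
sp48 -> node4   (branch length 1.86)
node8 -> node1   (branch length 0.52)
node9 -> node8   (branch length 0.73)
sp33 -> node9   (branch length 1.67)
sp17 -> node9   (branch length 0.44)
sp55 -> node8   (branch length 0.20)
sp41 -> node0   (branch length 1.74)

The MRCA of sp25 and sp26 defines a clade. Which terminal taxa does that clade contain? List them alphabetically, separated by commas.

Tracing sp25: it sits inside (sp18,sp25).
Tracing sp26: it sits inside (sp26,(sp54,sp10)).
The smallest clade enclosing both is ((sp18,sp25),((sp36,(sp26,(sp54,sp10))),sp48)); the answer is its 7 terminal taxa in alphabetical order.

sp10, sp18, sp25, sp26, sp36, sp48, sp54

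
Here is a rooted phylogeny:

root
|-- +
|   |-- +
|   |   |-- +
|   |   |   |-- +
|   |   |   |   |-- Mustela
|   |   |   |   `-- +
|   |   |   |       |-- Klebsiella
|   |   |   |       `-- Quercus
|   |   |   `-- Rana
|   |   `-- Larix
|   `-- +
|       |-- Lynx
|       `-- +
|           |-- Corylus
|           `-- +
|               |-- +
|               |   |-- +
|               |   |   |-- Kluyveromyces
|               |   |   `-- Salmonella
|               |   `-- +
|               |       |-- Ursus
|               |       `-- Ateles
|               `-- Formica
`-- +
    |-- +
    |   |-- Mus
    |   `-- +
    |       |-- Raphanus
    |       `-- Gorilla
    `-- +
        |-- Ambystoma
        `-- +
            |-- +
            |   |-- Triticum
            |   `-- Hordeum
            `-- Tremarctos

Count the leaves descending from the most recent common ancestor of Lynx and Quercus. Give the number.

12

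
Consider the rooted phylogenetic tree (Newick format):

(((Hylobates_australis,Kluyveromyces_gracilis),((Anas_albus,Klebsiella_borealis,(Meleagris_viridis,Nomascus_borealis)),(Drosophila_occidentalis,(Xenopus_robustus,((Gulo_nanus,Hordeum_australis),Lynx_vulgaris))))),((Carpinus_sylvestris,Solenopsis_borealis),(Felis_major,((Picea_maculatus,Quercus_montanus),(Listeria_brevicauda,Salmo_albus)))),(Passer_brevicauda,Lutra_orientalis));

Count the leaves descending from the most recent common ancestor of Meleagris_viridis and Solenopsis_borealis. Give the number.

The MRCA of Meleagris_viridis and Solenopsis_borealis is the root, so the clade is the entire tree.
That clade contains 20 terminal taxa: Anas_albus, Carpinus_sylvestris, Drosophila_occidentalis, Felis_major, Gulo_nanus, Hordeum_australis, Hylobates_australis, Klebsiella_borealis, Kluyveromyces_gracilis, Listeria_brevicauda, Lutra_orientalis, Lynx_vulgaris, Meleagris_viridis, Nomascus_borealis, Passer_brevicauda, Picea_maculatus, Quercus_montanus, Salmo_albus, Solenopsis_borealis, Xenopus_robustus.

20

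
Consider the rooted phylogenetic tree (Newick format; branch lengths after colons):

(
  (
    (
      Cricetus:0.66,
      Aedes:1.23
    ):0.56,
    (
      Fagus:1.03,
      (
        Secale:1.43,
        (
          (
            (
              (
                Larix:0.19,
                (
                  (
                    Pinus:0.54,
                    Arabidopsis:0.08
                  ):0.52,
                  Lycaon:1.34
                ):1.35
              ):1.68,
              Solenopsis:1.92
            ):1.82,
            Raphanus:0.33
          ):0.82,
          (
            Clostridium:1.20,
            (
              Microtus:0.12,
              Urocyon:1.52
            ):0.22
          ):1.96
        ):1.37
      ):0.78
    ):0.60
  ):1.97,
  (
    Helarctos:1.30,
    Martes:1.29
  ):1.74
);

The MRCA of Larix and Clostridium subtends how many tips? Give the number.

The MRCA of Larix and Clostridium is the node subtending ((((Larix,((Pinus,Arabidopsis),Lycaon)),Solenopsis),Raphanus),(Clostridium,(Microtus,Urocyon))).
That clade contains 9 terminal taxa: Arabidopsis, Clostridium, Larix, Lycaon, Microtus, Pinus, Raphanus, Solenopsis, Urocyon.

9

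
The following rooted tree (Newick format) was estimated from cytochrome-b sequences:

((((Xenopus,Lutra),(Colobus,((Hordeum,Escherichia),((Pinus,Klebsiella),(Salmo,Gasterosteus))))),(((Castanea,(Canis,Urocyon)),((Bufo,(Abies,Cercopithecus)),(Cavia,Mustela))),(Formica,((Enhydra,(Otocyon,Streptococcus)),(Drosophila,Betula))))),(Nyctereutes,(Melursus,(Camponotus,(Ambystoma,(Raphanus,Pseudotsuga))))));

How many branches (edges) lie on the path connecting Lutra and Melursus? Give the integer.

7

The MRCA of Lutra and Melursus is the root of the tree.
From Lutra up to that node: 4 branches. From Melursus up to the same node: 3 branches. Total: 4 + 3 = 7.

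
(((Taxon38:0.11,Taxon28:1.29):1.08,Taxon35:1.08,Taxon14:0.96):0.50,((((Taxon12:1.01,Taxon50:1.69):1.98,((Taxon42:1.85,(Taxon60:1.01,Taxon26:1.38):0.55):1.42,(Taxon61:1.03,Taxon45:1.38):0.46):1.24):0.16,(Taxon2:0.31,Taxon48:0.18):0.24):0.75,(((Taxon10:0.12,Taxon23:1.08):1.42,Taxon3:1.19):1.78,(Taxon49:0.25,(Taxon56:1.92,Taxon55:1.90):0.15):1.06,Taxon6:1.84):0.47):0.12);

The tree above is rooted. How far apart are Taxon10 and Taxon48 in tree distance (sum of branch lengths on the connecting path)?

The path runs Taxon10 → … → MRCA → … → Taxon48; the MRCA is the node subtending ((((Taxon12,Taxon50),((Taxon42,(Taxon60,Taxon26)),(Taxon61,Taxon45))),(Taxon2,Taxon48)),(((Taxon10,Taxon23),Taxon3),(Taxon49,(Taxon56,Taxon55)),Taxon6)).
Branch lengths along that path: 0.12 + 1.42 + 1.78 + 0.47 + 0.75 + 0.24 + 0.18 = 4.96.

4.96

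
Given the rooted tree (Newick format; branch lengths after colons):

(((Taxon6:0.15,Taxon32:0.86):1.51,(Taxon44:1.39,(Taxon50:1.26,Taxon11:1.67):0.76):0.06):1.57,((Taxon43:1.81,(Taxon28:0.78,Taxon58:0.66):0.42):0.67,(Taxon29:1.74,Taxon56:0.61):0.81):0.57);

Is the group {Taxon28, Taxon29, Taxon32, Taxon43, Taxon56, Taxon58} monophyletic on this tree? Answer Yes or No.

The MRCA of the listed taxa is the root, so the smallest clade containing them is the whole tree.
That clade also contains Taxon11, Taxon44, Taxon50, Taxon6, which are not in the proposed group, so the group is not monophyletic.

No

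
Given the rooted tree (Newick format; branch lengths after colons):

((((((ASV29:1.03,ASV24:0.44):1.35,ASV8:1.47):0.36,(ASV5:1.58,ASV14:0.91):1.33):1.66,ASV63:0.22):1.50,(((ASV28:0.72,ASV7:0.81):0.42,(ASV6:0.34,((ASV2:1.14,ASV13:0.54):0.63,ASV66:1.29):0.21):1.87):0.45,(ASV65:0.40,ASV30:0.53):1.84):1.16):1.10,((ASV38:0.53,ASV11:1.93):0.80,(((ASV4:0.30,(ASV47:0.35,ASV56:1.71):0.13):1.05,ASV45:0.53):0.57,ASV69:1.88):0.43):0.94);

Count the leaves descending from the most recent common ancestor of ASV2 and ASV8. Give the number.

14

The MRCA of ASV2 and ASV8 is the node subtending (((((ASV29,ASV24),ASV8),(ASV5,ASV14)),ASV63),(((ASV28,ASV7),(ASV6,((ASV2,ASV13),ASV66))),(ASV65,ASV30))).
That clade contains 14 terminal taxa: ASV13, ASV14, ASV2, ASV24, ASV28, ASV29, ASV30, ASV5, ASV6, ASV63, ASV65, ASV66, ASV7, ASV8.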